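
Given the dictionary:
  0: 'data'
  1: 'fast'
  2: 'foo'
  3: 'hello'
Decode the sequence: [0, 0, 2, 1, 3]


Look up each index in the dictionary:
  0 -> 'data'
  0 -> 'data'
  2 -> 'foo'
  1 -> 'fast'
  3 -> 'hello'

Decoded: "data data foo fast hello"


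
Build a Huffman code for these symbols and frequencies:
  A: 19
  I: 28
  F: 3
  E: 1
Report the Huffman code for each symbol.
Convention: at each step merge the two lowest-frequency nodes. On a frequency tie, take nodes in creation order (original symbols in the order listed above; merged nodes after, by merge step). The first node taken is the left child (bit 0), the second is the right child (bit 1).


Huffman tree construction:
Step 1: Merge E(1) + F(3) = 4
Step 2: Merge (E+F)(4) + A(19) = 23
Step 3: Merge ((E+F)+A)(23) + I(28) = 51
Read each symbol's code off the tree from the root (left child = 0, right child = 1).

Codes:
  A: 01 (length 2)
  I: 1 (length 1)
  F: 001 (length 3)
  E: 000 (length 3)
Average code length: 78/51 = 1.5294 bits/symbol


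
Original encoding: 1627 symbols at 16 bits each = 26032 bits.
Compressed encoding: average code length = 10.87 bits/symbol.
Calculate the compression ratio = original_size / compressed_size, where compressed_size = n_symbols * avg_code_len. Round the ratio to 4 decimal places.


original_size = n_symbols * orig_bits = 1627 * 16 = 26032 bits
compressed_size = n_symbols * avg_code_len = 1627 * 10.87 = 17685.49 bits
ratio = original_size / compressed_size = 26032 / 17685.49 = 1.4719

Compression ratio = 1.4719


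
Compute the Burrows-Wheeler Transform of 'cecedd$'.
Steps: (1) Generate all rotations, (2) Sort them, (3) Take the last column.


Rotations (sorted):
  0: $cecedd -> last char: d
  1: cecedd$ -> last char: $
  2: cedd$ce -> last char: e
  3: d$ceced -> last char: d
  4: dd$cece -> last char: e
  5: ecedd$c -> last char: c
  6: edd$cec -> last char: c


BWT = d$edecc


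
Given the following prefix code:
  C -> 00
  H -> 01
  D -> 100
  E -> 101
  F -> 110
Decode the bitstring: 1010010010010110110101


Decoding step by step:
Bits 101 -> E
Bits 00 -> C
Bits 100 -> D
Bits 100 -> D
Bits 101 -> E
Bits 101 -> E
Bits 101 -> E
Bits 01 -> H


Decoded message: ECDDEEEH


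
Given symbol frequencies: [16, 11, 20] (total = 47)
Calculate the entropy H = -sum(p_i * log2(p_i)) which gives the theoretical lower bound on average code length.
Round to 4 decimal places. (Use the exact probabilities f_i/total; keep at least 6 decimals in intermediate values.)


Per-symbol terms -p_i * log2(p_i) with p_i = f_i/47:
  p = 16/47 = 0.340426: log2(p) = -1.554589, -p*log2(p) = 0.529222
  p = 11/47 = 0.234043: log2(p) = -2.095157, -p*log2(p) = 0.490356
  p = 20/47 = 0.425532: log2(p) = -1.232661, -p*log2(p) = 0.524536
H = 0.529222 + 0.490356 + 0.524536 = 1.544114

H = 1.5441 bits/symbol


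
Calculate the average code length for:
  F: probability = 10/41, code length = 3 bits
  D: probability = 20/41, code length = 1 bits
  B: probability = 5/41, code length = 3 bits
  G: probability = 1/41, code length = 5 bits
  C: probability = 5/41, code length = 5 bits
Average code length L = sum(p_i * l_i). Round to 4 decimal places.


Weighted contributions p_i * l_i:
  F: (10/41) * 3 = 30/41
  D: (20/41) * 1 = 20/41
  B: (5/41) * 3 = 15/41
  G: (1/41) * 5 = 5/41
  C: (5/41) * 5 = 25/41
Sum = (30 + 20 + 15 + 5 + 25)/41 = 95/41

L = 95/41 = 2.3171 bits/symbol


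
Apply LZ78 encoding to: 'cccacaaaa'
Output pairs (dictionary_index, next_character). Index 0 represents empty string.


LZ78 encoding steps:
Dictionary: {0: ''}
Step 1: w='' (idx 0), next='c' -> output (0, 'c'), add 'c' as idx 1
Step 2: w='c' (idx 1), next='c' -> output (1, 'c'), add 'cc' as idx 2
Step 3: w='' (idx 0), next='a' -> output (0, 'a'), add 'a' as idx 3
Step 4: w='c' (idx 1), next='a' -> output (1, 'a'), add 'ca' as idx 4
Step 5: w='a' (idx 3), next='a' -> output (3, 'a'), add 'aa' as idx 5
Step 6: w='a' (idx 3), end of input -> output (3, '')


Encoded: [(0, 'c'), (1, 'c'), (0, 'a'), (1, 'a'), (3, 'a'), (3, '')]


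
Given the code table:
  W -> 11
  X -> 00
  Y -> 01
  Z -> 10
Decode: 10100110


Decoding:
10 -> Z
10 -> Z
01 -> Y
10 -> Z


Result: ZZYZ


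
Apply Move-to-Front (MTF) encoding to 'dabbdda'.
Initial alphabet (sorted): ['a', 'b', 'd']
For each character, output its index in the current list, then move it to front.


MTF encoding:
'd': index 2 in ['a', 'b', 'd'] -> ['d', 'a', 'b']
'a': index 1 in ['d', 'a', 'b'] -> ['a', 'd', 'b']
'b': index 2 in ['a', 'd', 'b'] -> ['b', 'a', 'd']
'b': index 0 in ['b', 'a', 'd'] -> ['b', 'a', 'd']
'd': index 2 in ['b', 'a', 'd'] -> ['d', 'b', 'a']
'd': index 0 in ['d', 'b', 'a'] -> ['d', 'b', 'a']
'a': index 2 in ['d', 'b', 'a'] -> ['a', 'd', 'b']


Output: [2, 1, 2, 0, 2, 0, 2]


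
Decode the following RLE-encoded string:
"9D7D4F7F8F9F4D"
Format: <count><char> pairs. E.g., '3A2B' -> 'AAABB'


Expanding each <count><char> pair:
  9D -> 'DDDDDDDDD'
  7D -> 'DDDDDDD'
  4F -> 'FFFF'
  7F -> 'FFFFFFF'
  8F -> 'FFFFFFFF'
  9F -> 'FFFFFFFFF'
  4D -> 'DDDD'

Decoded = DDDDDDDDDDDDDDDDFFFFFFFFFFFFFFFFFFFFFFFFFFFFDDDD


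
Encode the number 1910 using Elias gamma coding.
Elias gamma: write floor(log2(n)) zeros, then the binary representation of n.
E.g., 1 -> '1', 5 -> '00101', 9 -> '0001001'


num_bits = floor(log2(1910)) + 1 = 11
leading_zeros = num_bits - 1 = 10
binary(1910) = 11101110110

Elias gamma(1910) = '0000000000' + '11101110110' = 000000000011101110110 (21 bits)


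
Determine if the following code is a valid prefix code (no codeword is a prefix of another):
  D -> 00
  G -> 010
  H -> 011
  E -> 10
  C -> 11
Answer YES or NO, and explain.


Checking each pair (does one codeword prefix another?):
  D='00' vs G='010': no prefix
  D='00' vs H='011': no prefix
  D='00' vs E='10': no prefix
  D='00' vs C='11': no prefix
  G='010' vs D='00': no prefix
  G='010' vs H='011': no prefix
  G='010' vs E='10': no prefix
  G='010' vs C='11': no prefix
  H='011' vs D='00': no prefix
  H='011' vs G='010': no prefix
  H='011' vs E='10': no prefix
  H='011' vs C='11': no prefix
  E='10' vs D='00': no prefix
  E='10' vs G='010': no prefix
  E='10' vs H='011': no prefix
  E='10' vs C='11': no prefix
  C='11' vs D='00': no prefix
  C='11' vs G='010': no prefix
  C='11' vs H='011': no prefix
  C='11' vs E='10': no prefix
No violation found over all pairs.

YES -- this is a valid prefix code. No codeword is a prefix of any other codeword.


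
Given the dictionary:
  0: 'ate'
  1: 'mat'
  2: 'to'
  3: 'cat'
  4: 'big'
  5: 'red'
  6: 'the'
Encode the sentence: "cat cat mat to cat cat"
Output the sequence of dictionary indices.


Look up each word in the dictionary:
  'cat' -> 3
  'cat' -> 3
  'mat' -> 1
  'to' -> 2
  'cat' -> 3
  'cat' -> 3

Encoded: [3, 3, 1, 2, 3, 3]


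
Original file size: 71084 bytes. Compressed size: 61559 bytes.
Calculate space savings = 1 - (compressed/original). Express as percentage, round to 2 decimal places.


ratio = compressed/original = 61559/71084 = 0.866004
savings = 1 - ratio = 1 - 0.866004 = 0.133996
as a percentage: 0.133996 * 100 = 13.4%

Space savings = 1 - 61559/71084 = 13.4%


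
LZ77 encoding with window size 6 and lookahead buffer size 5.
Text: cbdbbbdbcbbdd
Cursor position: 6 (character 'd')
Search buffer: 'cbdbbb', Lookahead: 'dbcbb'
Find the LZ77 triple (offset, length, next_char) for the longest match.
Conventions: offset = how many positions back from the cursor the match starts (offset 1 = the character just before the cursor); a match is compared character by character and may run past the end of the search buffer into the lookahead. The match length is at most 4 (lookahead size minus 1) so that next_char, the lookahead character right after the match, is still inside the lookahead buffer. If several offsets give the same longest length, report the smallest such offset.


Try each offset into the search buffer:
  offset=1 (pos 5, char 'b'): match length 0
  offset=2 (pos 4, char 'b'): match length 0
  offset=3 (pos 3, char 'b'): match length 0
  offset=4 (pos 2, char 'd'): match length 2
  offset=5 (pos 1, char 'b'): match length 0
  offset=6 (pos 0, char 'c'): match length 0
Longest match has length 2 at offset 4.
next_char = character at position 6 + 2 = 8 -> 'c'

Best match: offset=4, length=2 (matching 'db' starting at position 2)
LZ77 triple: (4, 2, 'c')


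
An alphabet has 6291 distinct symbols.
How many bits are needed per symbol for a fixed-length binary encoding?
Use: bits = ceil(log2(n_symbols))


log2(6291) = 12.6191
Bracket: 2^12 = 4096 < 6291 <= 2^13 = 8192
So ceil(log2(6291)) = 13

bits = ceil(log2(6291)) = ceil(12.6191) = 13 bits


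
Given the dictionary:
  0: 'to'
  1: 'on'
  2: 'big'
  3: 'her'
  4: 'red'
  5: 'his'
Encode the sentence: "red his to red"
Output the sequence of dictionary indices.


Look up each word in the dictionary:
  'red' -> 4
  'his' -> 5
  'to' -> 0
  'red' -> 4

Encoded: [4, 5, 0, 4]


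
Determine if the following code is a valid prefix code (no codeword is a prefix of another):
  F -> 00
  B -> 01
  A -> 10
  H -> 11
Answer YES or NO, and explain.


Checking each pair (does one codeword prefix another?):
  F='00' vs B='01': no prefix
  F='00' vs A='10': no prefix
  F='00' vs H='11': no prefix
  B='01' vs F='00': no prefix
  B='01' vs A='10': no prefix
  B='01' vs H='11': no prefix
  A='10' vs F='00': no prefix
  A='10' vs B='01': no prefix
  A='10' vs H='11': no prefix
  H='11' vs F='00': no prefix
  H='11' vs B='01': no prefix
  H='11' vs A='10': no prefix
No violation found over all pairs.

YES -- this is a valid prefix code. No codeword is a prefix of any other codeword.


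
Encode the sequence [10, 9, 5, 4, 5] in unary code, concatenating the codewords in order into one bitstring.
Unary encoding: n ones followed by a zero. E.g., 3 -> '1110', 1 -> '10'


Encode each number as n ones followed by a terminating 0:
  10 -> 11111111110 (11 bits)
  9 -> 1111111110 (10 bits)
  5 -> 111110 (6 bits)
  4 -> 11110 (5 bits)
  5 -> 111110 (6 bits)
Total length = 11 + 10 + 6 + 5 + 6 = 38 bits.

Unary([10, 9, 5, 4, 5]) = 11111111110111111111011111011110111110 (38 bits)


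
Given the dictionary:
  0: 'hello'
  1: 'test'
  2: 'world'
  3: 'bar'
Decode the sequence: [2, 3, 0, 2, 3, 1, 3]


Look up each index in the dictionary:
  2 -> 'world'
  3 -> 'bar'
  0 -> 'hello'
  2 -> 'world'
  3 -> 'bar'
  1 -> 'test'
  3 -> 'bar'

Decoded: "world bar hello world bar test bar"


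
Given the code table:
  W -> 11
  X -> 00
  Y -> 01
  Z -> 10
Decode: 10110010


Decoding:
10 -> Z
11 -> W
00 -> X
10 -> Z


Result: ZWXZ


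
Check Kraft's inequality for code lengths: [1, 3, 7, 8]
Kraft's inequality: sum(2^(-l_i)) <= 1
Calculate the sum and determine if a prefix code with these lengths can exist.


Sum = 2^(-1) + 2^(-3) + 2^(-7) + 2^(-8)
    = 0.5 + 0.125 + 0.0078125 + 0.00390625
    = 163/256 = 0.63671875
Since 0.63671875 <= 1, Kraft's inequality IS satisfied.
A prefix code with these lengths CAN exist.

Kraft sum = 0.63671875. Satisfied.


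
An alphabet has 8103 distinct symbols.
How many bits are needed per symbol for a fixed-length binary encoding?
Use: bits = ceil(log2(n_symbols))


log2(8103) = 12.9842
Bracket: 2^12 = 4096 < 8103 <= 2^13 = 8192
So ceil(log2(8103)) = 13

bits = ceil(log2(8103)) = ceil(12.9842) = 13 bits


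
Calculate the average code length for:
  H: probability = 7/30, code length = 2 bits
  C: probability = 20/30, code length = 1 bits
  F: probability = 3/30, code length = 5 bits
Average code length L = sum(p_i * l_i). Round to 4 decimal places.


Weighted contributions p_i * l_i:
  H: (7/30) * 2 = 14/30
  C: (20/30) * 1 = 20/30
  F: (3/30) * 5 = 15/30
Sum = (14 + 20 + 15)/30 = 49/30

L = 49/30 = 1.6333 bits/symbol


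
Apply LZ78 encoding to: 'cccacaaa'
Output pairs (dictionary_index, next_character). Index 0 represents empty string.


LZ78 encoding steps:
Dictionary: {0: ''}
Step 1: w='' (idx 0), next='c' -> output (0, 'c'), add 'c' as idx 1
Step 2: w='c' (idx 1), next='c' -> output (1, 'c'), add 'cc' as idx 2
Step 3: w='' (idx 0), next='a' -> output (0, 'a'), add 'a' as idx 3
Step 4: w='c' (idx 1), next='a' -> output (1, 'a'), add 'ca' as idx 4
Step 5: w='a' (idx 3), next='a' -> output (3, 'a'), add 'aa' as idx 5


Encoded: [(0, 'c'), (1, 'c'), (0, 'a'), (1, 'a'), (3, 'a')]


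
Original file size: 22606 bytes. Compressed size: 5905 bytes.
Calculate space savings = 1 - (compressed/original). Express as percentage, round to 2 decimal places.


ratio = compressed/original = 5905/22606 = 0.261214
savings = 1 - ratio = 1 - 0.261214 = 0.738786
as a percentage: 0.738786 * 100 = 73.88%

Space savings = 1 - 5905/22606 = 73.88%


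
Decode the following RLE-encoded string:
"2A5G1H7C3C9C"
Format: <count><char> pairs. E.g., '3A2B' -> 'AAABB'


Expanding each <count><char> pair:
  2A -> 'AA'
  5G -> 'GGGGG'
  1H -> 'H'
  7C -> 'CCCCCCC'
  3C -> 'CCC'
  9C -> 'CCCCCCCCC'

Decoded = AAGGGGGHCCCCCCCCCCCCCCCCCCC


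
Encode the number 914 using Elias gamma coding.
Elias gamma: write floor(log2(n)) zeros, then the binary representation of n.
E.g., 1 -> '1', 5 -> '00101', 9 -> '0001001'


num_bits = floor(log2(914)) + 1 = 10
leading_zeros = num_bits - 1 = 9
binary(914) = 1110010010

Elias gamma(914) = '000000000' + '1110010010' = 0000000001110010010 (19 bits)


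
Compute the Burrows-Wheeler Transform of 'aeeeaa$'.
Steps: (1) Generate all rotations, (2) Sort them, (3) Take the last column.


Rotations (sorted):
  0: $aeeeaa -> last char: a
  1: a$aeeea -> last char: a
  2: aa$aeee -> last char: e
  3: aeeeaa$ -> last char: $
  4: eaa$aee -> last char: e
  5: eeaa$ae -> last char: e
  6: eeeaa$a -> last char: a


BWT = aae$eea


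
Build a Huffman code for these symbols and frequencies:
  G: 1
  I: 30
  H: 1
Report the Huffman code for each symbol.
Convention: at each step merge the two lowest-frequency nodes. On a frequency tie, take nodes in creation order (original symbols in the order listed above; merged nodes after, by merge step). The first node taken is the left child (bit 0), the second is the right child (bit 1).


Huffman tree construction:
Step 1: Merge G(1) + H(1) = 2
Step 2: Merge (G+H)(2) + I(30) = 32
Read each symbol's code off the tree from the root (left child = 0, right child = 1).

Codes:
  G: 00 (length 2)
  I: 1 (length 1)
  H: 01 (length 2)
Average code length: 34/32 = 1.0625 bits/symbol


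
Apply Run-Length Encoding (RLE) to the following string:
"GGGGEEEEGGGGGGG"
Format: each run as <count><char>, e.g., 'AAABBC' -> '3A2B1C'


Scanning runs left to right:
  i=0: run of 'G' x 4 -> '4G'
  i=4: run of 'E' x 4 -> '4E'
  i=8: run of 'G' x 7 -> '7G'

RLE = 4G4E7G


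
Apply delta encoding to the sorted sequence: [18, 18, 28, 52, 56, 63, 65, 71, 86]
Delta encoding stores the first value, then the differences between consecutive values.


First value: 18
Deltas:
  18 - 18 = 0
  28 - 18 = 10
  52 - 28 = 24
  56 - 52 = 4
  63 - 56 = 7
  65 - 63 = 2
  71 - 65 = 6
  86 - 71 = 15


Delta encoded: [18, 0, 10, 24, 4, 7, 2, 6, 15]


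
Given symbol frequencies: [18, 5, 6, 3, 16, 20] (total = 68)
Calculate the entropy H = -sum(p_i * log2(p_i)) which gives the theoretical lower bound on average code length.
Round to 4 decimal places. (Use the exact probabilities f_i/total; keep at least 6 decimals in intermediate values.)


Per-symbol terms -p_i * log2(p_i) with p_i = f_i/68:
  p = 18/68 = 0.264706: log2(p) = -1.917538, -p*log2(p) = 0.507584
  p = 5/68 = 0.073529: log2(p) = -3.765535, -p*log2(p) = 0.276878
  p = 6/68 = 0.088235: log2(p) = -3.502500, -p*log2(p) = 0.309044
  p = 3/68 = 0.044118: log2(p) = -4.502500, -p*log2(p) = 0.198640
  p = 16/68 = 0.235294: log2(p) = -2.087463, -p*log2(p) = 0.491168
  p = 20/68 = 0.294118: log2(p) = -1.765535, -p*log2(p) = 0.519275
H = 0.507584 + 0.276878 + 0.309044 + 0.198640 + 0.491168 + 0.519275 = 2.302589

H = 2.3026 bits/symbol


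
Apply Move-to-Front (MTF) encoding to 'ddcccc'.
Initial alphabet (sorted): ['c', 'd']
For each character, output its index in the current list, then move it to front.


MTF encoding:
'd': index 1 in ['c', 'd'] -> ['d', 'c']
'd': index 0 in ['d', 'c'] -> ['d', 'c']
'c': index 1 in ['d', 'c'] -> ['c', 'd']
'c': index 0 in ['c', 'd'] -> ['c', 'd']
'c': index 0 in ['c', 'd'] -> ['c', 'd']
'c': index 0 in ['c', 'd'] -> ['c', 'd']


Output: [1, 0, 1, 0, 0, 0]


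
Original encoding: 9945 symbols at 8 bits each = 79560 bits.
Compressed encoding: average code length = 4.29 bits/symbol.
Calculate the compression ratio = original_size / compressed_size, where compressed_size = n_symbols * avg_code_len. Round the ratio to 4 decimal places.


original_size = n_symbols * orig_bits = 9945 * 8 = 79560 bits
compressed_size = n_symbols * avg_code_len = 9945 * 4.29 = 42664.05 bits
ratio = original_size / compressed_size = 79560 / 42664.05 = 1.8648

Compression ratio = 1.8648


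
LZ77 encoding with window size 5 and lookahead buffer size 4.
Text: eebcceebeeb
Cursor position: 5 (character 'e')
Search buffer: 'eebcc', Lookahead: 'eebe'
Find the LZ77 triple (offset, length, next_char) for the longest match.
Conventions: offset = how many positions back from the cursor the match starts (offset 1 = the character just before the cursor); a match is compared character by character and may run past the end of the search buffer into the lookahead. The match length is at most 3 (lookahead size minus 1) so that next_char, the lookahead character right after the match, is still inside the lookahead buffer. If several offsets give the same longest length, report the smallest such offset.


Try each offset into the search buffer:
  offset=1 (pos 4, char 'c'): match length 0
  offset=2 (pos 3, char 'c'): match length 0
  offset=3 (pos 2, char 'b'): match length 0
  offset=4 (pos 1, char 'e'): match length 1
  offset=5 (pos 0, char 'e'): match length 3
Longest match has length 3 at offset 5.
next_char = character at position 5 + 3 = 8 -> 'e'

Best match: offset=5, length=3 (matching 'eeb' starting at position 0)
LZ77 triple: (5, 3, 'e')


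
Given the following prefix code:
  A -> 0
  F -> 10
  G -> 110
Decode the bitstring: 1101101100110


Decoding step by step:
Bits 110 -> G
Bits 110 -> G
Bits 110 -> G
Bits 0 -> A
Bits 110 -> G


Decoded message: GGGAG


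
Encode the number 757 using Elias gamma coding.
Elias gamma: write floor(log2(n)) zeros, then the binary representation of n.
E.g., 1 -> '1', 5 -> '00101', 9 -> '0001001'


num_bits = floor(log2(757)) + 1 = 10
leading_zeros = num_bits - 1 = 9
binary(757) = 1011110101

Elias gamma(757) = '000000000' + '1011110101' = 0000000001011110101 (19 bits)


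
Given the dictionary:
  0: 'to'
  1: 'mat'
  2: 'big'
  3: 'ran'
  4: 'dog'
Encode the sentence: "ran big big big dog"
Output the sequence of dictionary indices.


Look up each word in the dictionary:
  'ran' -> 3
  'big' -> 2
  'big' -> 2
  'big' -> 2
  'dog' -> 4

Encoded: [3, 2, 2, 2, 4]


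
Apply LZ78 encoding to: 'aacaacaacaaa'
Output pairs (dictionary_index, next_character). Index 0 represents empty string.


LZ78 encoding steps:
Dictionary: {0: ''}
Step 1: w='' (idx 0), next='a' -> output (0, 'a'), add 'a' as idx 1
Step 2: w='a' (idx 1), next='c' -> output (1, 'c'), add 'ac' as idx 2
Step 3: w='a' (idx 1), next='a' -> output (1, 'a'), add 'aa' as idx 3
Step 4: w='' (idx 0), next='c' -> output (0, 'c'), add 'c' as idx 4
Step 5: w='aa' (idx 3), next='c' -> output (3, 'c'), add 'aac' as idx 5
Step 6: w='aa' (idx 3), next='a' -> output (3, 'a'), add 'aaa' as idx 6


Encoded: [(0, 'a'), (1, 'c'), (1, 'a'), (0, 'c'), (3, 'c'), (3, 'a')]


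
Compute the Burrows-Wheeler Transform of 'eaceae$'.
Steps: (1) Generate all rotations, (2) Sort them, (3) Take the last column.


Rotations (sorted):
  0: $eaceae -> last char: e
  1: aceae$e -> last char: e
  2: ae$eace -> last char: e
  3: ceae$ea -> last char: a
  4: e$eacea -> last char: a
  5: eaceae$ -> last char: $
  6: eae$eac -> last char: c


BWT = eeeaa$c


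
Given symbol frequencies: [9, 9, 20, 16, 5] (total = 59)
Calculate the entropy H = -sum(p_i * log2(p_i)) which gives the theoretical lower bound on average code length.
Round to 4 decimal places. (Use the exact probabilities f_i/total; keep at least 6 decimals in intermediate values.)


Per-symbol terms -p_i * log2(p_i) with p_i = f_i/59:
  p = 9/59 = 0.152542: log2(p) = -2.712718, -p*log2(p) = 0.413804
  p = 9/59 = 0.152542: log2(p) = -2.712718, -p*log2(p) = 0.413804
  p = 20/59 = 0.338983: log2(p) = -1.560715, -p*log2(p) = 0.529056
  p = 16/59 = 0.271186: log2(p) = -1.882643, -p*log2(p) = 0.510547
  p = 5/59 = 0.084746: log2(p) = -3.560715, -p*log2(p) = 0.301756
H = 0.413804 + 0.413804 + 0.529056 + 0.510547 + 0.301756 = 2.168967

H = 2.169 bits/symbol


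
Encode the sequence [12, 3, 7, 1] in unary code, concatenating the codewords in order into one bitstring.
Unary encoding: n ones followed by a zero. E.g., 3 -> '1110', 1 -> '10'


Encode each number as n ones followed by a terminating 0:
  12 -> 1111111111110 (13 bits)
  3 -> 1110 (4 bits)
  7 -> 11111110 (8 bits)
  1 -> 10 (2 bits)
Total length = 13 + 4 + 8 + 2 = 27 bits.

Unary([12, 3, 7, 1]) = 111111111111011101111111010 (27 bits)


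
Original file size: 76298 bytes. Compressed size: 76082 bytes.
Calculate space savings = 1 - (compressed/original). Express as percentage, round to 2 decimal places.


ratio = compressed/original = 76082/76298 = 0.997169
savings = 1 - ratio = 1 - 0.997169 = 0.002831
as a percentage: 0.002831 * 100 = 0.28%

Space savings = 1 - 76082/76298 = 0.28%


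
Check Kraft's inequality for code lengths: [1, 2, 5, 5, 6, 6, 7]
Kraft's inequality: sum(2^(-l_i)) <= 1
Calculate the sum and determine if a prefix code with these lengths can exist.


Sum = 2^(-1) + 2^(-2) + 2^(-5) + 2^(-5) + 2^(-6) + 2^(-6) + 2^(-7)
    = 0.5 + 0.25 + 0.03125 + 0.03125 + 0.015625 + 0.015625 + 0.0078125
    = 109/128 = 0.8515625
Since 0.8515625 <= 1, Kraft's inequality IS satisfied.
A prefix code with these lengths CAN exist.

Kraft sum = 0.8515625. Satisfied.


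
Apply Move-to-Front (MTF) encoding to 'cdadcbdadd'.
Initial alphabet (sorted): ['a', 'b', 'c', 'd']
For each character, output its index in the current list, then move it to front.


MTF encoding:
'c': index 2 in ['a', 'b', 'c', 'd'] -> ['c', 'a', 'b', 'd']
'd': index 3 in ['c', 'a', 'b', 'd'] -> ['d', 'c', 'a', 'b']
'a': index 2 in ['d', 'c', 'a', 'b'] -> ['a', 'd', 'c', 'b']
'd': index 1 in ['a', 'd', 'c', 'b'] -> ['d', 'a', 'c', 'b']
'c': index 2 in ['d', 'a', 'c', 'b'] -> ['c', 'd', 'a', 'b']
'b': index 3 in ['c', 'd', 'a', 'b'] -> ['b', 'c', 'd', 'a']
'd': index 2 in ['b', 'c', 'd', 'a'] -> ['d', 'b', 'c', 'a']
'a': index 3 in ['d', 'b', 'c', 'a'] -> ['a', 'd', 'b', 'c']
'd': index 1 in ['a', 'd', 'b', 'c'] -> ['d', 'a', 'b', 'c']
'd': index 0 in ['d', 'a', 'b', 'c'] -> ['d', 'a', 'b', 'c']


Output: [2, 3, 2, 1, 2, 3, 2, 3, 1, 0]


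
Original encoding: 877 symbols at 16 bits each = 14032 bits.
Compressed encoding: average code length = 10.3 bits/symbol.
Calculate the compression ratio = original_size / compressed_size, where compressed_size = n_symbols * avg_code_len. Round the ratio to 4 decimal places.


original_size = n_symbols * orig_bits = 877 * 16 = 14032 bits
compressed_size = n_symbols * avg_code_len = 877 * 10.3 = 9033.1 bits
ratio = original_size / compressed_size = 14032 / 9033.1 = 1.5534

Compression ratio = 1.5534


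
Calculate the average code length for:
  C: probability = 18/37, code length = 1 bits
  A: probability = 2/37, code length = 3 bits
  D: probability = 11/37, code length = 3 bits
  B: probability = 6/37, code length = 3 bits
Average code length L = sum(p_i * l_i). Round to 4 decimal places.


Weighted contributions p_i * l_i:
  C: (18/37) * 1 = 18/37
  A: (2/37) * 3 = 6/37
  D: (11/37) * 3 = 33/37
  B: (6/37) * 3 = 18/37
Sum = (18 + 6 + 33 + 18)/37 = 75/37

L = 75/37 = 2.0270 bits/symbol


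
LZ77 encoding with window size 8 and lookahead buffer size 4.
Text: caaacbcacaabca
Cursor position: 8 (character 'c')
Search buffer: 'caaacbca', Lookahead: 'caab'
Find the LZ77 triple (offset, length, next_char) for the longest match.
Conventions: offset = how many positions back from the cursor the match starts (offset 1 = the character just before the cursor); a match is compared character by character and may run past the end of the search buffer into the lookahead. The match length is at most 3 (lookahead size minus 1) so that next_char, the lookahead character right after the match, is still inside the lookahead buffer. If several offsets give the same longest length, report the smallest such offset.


Try each offset into the search buffer:
  offset=1 (pos 7, char 'a'): match length 0
  offset=2 (pos 6, char 'c'): match length 2
  offset=3 (pos 5, char 'b'): match length 0
  offset=4 (pos 4, char 'c'): match length 1
  offset=5 (pos 3, char 'a'): match length 0
  offset=6 (pos 2, char 'a'): match length 0
  offset=7 (pos 1, char 'a'): match length 0
  offset=8 (pos 0, char 'c'): match length 3
Longest match has length 3 at offset 8.
next_char = character at position 8 + 3 = 11 -> 'b'

Best match: offset=8, length=3 (matching 'caa' starting at position 0)
LZ77 triple: (8, 3, 'b')


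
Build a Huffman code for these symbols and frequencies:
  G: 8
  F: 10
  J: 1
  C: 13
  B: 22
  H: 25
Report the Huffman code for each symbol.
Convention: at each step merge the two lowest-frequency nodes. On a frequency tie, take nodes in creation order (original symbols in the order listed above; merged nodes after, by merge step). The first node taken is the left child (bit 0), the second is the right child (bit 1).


Huffman tree construction:
Step 1: Merge J(1) + G(8) = 9
Step 2: Merge (J+G)(9) + F(10) = 19
Step 3: Merge C(13) + ((J+G)+F)(19) = 32
Step 4: Merge B(22) + H(25) = 47
Step 5: Merge (C+((J+G)+F))(32) + (B+H)(47) = 79
Read each symbol's code off the tree from the root (left child = 0, right child = 1).

Codes:
  G: 0101 (length 4)
  F: 011 (length 3)
  J: 0100 (length 4)
  C: 00 (length 2)
  B: 10 (length 2)
  H: 11 (length 2)
Average code length: 186/79 = 2.3544 bits/symbol


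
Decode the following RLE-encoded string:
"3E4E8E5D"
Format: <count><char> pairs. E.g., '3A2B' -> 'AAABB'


Expanding each <count><char> pair:
  3E -> 'EEE'
  4E -> 'EEEE'
  8E -> 'EEEEEEEE'
  5D -> 'DDDDD'

Decoded = EEEEEEEEEEEEEEEDDDDD


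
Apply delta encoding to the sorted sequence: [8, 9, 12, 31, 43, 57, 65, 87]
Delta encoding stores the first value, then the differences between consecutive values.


First value: 8
Deltas:
  9 - 8 = 1
  12 - 9 = 3
  31 - 12 = 19
  43 - 31 = 12
  57 - 43 = 14
  65 - 57 = 8
  87 - 65 = 22


Delta encoded: [8, 1, 3, 19, 12, 14, 8, 22]


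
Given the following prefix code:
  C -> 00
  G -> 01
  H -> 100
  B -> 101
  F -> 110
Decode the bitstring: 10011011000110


Decoding step by step:
Bits 100 -> H
Bits 110 -> F
Bits 110 -> F
Bits 00 -> C
Bits 110 -> F


Decoded message: HFFCF


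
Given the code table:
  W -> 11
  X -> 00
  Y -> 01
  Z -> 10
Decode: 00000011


Decoding:
00 -> X
00 -> X
00 -> X
11 -> W


Result: XXXW


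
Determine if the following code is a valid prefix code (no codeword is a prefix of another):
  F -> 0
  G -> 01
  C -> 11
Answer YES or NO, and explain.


Checking each pair (does one codeword prefix another?):
  F='0' vs G='01': prefix -- VIOLATION

NO -- this is NOT a valid prefix code. F (0) is a prefix of G (01).


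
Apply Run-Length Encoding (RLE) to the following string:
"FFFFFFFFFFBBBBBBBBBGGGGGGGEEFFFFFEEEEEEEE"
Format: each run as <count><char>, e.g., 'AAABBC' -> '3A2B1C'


Scanning runs left to right:
  i=0: run of 'F' x 10 -> '10F'
  i=10: run of 'B' x 9 -> '9B'
  i=19: run of 'G' x 7 -> '7G'
  i=26: run of 'E' x 2 -> '2E'
  i=28: run of 'F' x 5 -> '5F'
  i=33: run of 'E' x 8 -> '8E'

RLE = 10F9B7G2E5F8E


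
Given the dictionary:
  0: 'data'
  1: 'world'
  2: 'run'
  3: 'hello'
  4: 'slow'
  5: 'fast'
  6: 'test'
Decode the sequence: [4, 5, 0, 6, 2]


Look up each index in the dictionary:
  4 -> 'slow'
  5 -> 'fast'
  0 -> 'data'
  6 -> 'test'
  2 -> 'run'

Decoded: "slow fast data test run"


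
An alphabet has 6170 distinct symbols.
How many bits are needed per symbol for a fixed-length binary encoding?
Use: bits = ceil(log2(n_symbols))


log2(6170) = 12.5911
Bracket: 2^12 = 4096 < 6170 <= 2^13 = 8192
So ceil(log2(6170)) = 13

bits = ceil(log2(6170)) = ceil(12.5911) = 13 bits


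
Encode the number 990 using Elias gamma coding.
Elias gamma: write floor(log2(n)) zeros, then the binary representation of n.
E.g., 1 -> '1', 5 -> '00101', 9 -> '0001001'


num_bits = floor(log2(990)) + 1 = 10
leading_zeros = num_bits - 1 = 9
binary(990) = 1111011110

Elias gamma(990) = '000000000' + '1111011110' = 0000000001111011110 (19 bits)


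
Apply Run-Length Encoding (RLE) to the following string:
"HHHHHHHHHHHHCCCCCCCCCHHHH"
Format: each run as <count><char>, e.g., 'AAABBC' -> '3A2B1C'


Scanning runs left to right:
  i=0: run of 'H' x 12 -> '12H'
  i=12: run of 'C' x 9 -> '9C'
  i=21: run of 'H' x 4 -> '4H'

RLE = 12H9C4H


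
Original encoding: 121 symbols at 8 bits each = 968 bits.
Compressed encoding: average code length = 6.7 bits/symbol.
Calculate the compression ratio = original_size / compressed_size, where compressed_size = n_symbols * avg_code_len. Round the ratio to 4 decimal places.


original_size = n_symbols * orig_bits = 121 * 8 = 968 bits
compressed_size = n_symbols * avg_code_len = 121 * 6.7 = 810.7 bits
ratio = original_size / compressed_size = 968 / 810.7 = 1.194

Compression ratio = 1.194


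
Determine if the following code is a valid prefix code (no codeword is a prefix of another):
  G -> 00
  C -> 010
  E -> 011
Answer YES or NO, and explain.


Checking each pair (does one codeword prefix another?):
  G='00' vs C='010': no prefix
  G='00' vs E='011': no prefix
  C='010' vs G='00': no prefix
  C='010' vs E='011': no prefix
  E='011' vs G='00': no prefix
  E='011' vs C='010': no prefix
No violation found over all pairs.

YES -- this is a valid prefix code. No codeword is a prefix of any other codeword.


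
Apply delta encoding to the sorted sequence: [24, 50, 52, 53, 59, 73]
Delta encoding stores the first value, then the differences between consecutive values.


First value: 24
Deltas:
  50 - 24 = 26
  52 - 50 = 2
  53 - 52 = 1
  59 - 53 = 6
  73 - 59 = 14


Delta encoded: [24, 26, 2, 1, 6, 14]


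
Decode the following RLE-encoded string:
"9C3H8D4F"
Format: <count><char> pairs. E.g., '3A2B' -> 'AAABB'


Expanding each <count><char> pair:
  9C -> 'CCCCCCCCC'
  3H -> 'HHH'
  8D -> 'DDDDDDDD'
  4F -> 'FFFF'

Decoded = CCCCCCCCCHHHDDDDDDDDFFFF


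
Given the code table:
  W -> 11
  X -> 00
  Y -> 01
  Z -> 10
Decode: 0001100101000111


Decoding:
00 -> X
01 -> Y
10 -> Z
01 -> Y
01 -> Y
00 -> X
01 -> Y
11 -> W


Result: XYZYYXYW


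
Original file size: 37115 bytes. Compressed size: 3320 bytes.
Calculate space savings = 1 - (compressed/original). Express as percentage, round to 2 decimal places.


ratio = compressed/original = 3320/37115 = 0.089452
savings = 1 - ratio = 1 - 0.089452 = 0.910548
as a percentage: 0.910548 * 100 = 91.05%

Space savings = 1 - 3320/37115 = 91.05%


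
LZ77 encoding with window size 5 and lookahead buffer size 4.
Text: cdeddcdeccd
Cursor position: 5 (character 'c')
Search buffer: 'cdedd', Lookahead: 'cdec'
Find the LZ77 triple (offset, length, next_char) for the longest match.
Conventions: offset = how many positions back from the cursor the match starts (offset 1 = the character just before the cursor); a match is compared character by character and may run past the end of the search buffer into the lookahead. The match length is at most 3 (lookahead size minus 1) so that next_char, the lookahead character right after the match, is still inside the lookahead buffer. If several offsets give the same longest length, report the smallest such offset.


Try each offset into the search buffer:
  offset=1 (pos 4, char 'd'): match length 0
  offset=2 (pos 3, char 'd'): match length 0
  offset=3 (pos 2, char 'e'): match length 0
  offset=4 (pos 1, char 'd'): match length 0
  offset=5 (pos 0, char 'c'): match length 3
Longest match has length 3 at offset 5.
next_char = character at position 5 + 3 = 8 -> 'c'

Best match: offset=5, length=3 (matching 'cde' starting at position 0)
LZ77 triple: (5, 3, 'c')


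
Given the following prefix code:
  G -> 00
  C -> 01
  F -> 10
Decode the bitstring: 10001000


Decoding step by step:
Bits 10 -> F
Bits 00 -> G
Bits 10 -> F
Bits 00 -> G


Decoded message: FGFG


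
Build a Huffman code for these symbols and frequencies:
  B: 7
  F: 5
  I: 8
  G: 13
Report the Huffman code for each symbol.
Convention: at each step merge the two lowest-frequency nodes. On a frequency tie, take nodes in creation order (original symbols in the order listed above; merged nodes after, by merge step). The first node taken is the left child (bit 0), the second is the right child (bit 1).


Huffman tree construction:
Step 1: Merge F(5) + B(7) = 12
Step 2: Merge I(8) + (F+B)(12) = 20
Step 3: Merge G(13) + (I+(F+B))(20) = 33
Read each symbol's code off the tree from the root (left child = 0, right child = 1).

Codes:
  B: 111 (length 3)
  F: 110 (length 3)
  I: 10 (length 2)
  G: 0 (length 1)
Average code length: 65/33 = 1.9697 bits/symbol


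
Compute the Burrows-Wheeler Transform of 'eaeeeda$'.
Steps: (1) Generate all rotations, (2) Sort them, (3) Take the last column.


Rotations (sorted):
  0: $eaeeeda -> last char: a
  1: a$eaeeed -> last char: d
  2: aeeeda$e -> last char: e
  3: da$eaeee -> last char: e
  4: eaeeeda$ -> last char: $
  5: eda$eaee -> last char: e
  6: eeda$eae -> last char: e
  7: eeeda$ea -> last char: a


BWT = adee$eea


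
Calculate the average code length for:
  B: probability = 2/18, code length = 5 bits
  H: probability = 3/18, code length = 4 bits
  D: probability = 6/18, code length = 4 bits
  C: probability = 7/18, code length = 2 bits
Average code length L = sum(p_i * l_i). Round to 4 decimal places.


Weighted contributions p_i * l_i:
  B: (2/18) * 5 = 10/18
  H: (3/18) * 4 = 12/18
  D: (6/18) * 4 = 24/18
  C: (7/18) * 2 = 14/18
Sum = (10 + 12 + 24 + 14)/18 = 60/18

L = 60/18 = 3.3333 bits/symbol


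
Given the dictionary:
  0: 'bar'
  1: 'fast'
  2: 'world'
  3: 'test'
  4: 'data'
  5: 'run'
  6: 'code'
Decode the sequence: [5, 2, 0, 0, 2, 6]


Look up each index in the dictionary:
  5 -> 'run'
  2 -> 'world'
  0 -> 'bar'
  0 -> 'bar'
  2 -> 'world'
  6 -> 'code'

Decoded: "run world bar bar world code"


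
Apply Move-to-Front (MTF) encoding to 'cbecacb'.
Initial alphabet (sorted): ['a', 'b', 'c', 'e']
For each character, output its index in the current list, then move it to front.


MTF encoding:
'c': index 2 in ['a', 'b', 'c', 'e'] -> ['c', 'a', 'b', 'e']
'b': index 2 in ['c', 'a', 'b', 'e'] -> ['b', 'c', 'a', 'e']
'e': index 3 in ['b', 'c', 'a', 'e'] -> ['e', 'b', 'c', 'a']
'c': index 2 in ['e', 'b', 'c', 'a'] -> ['c', 'e', 'b', 'a']
'a': index 3 in ['c', 'e', 'b', 'a'] -> ['a', 'c', 'e', 'b']
'c': index 1 in ['a', 'c', 'e', 'b'] -> ['c', 'a', 'e', 'b']
'b': index 3 in ['c', 'a', 'e', 'b'] -> ['b', 'c', 'a', 'e']


Output: [2, 2, 3, 2, 3, 1, 3]


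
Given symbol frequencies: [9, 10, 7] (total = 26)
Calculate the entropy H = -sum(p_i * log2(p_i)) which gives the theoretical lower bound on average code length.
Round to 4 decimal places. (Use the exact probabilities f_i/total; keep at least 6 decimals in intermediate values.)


Per-symbol terms -p_i * log2(p_i) with p_i = f_i/26:
  p = 9/26 = 0.346154: log2(p) = -1.530515, -p*log2(p) = 0.529794
  p = 10/26 = 0.384615: log2(p) = -1.378512, -p*log2(p) = 0.530197
  p = 7/26 = 0.269231: log2(p) = -1.893085, -p*log2(p) = 0.509677
H = 0.529794 + 0.530197 + 0.509677 = 1.569668

H = 1.5697 bits/symbol


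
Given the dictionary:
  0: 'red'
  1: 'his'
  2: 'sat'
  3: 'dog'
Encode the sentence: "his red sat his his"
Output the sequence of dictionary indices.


Look up each word in the dictionary:
  'his' -> 1
  'red' -> 0
  'sat' -> 2
  'his' -> 1
  'his' -> 1

Encoded: [1, 0, 2, 1, 1]


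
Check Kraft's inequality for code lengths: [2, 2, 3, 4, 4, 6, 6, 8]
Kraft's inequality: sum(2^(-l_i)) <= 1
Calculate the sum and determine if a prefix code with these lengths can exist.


Sum = 2^(-2) + 2^(-2) + 2^(-3) + 2^(-4) + 2^(-4) + 2^(-6) + 2^(-6) + 2^(-8)
    = 0.25 + 0.25 + 0.125 + 0.0625 + 0.0625 + 0.015625 + 0.015625 + 0.00390625
    = 201/256 = 0.78515625
Since 0.78515625 <= 1, Kraft's inequality IS satisfied.
A prefix code with these lengths CAN exist.

Kraft sum = 0.78515625. Satisfied.


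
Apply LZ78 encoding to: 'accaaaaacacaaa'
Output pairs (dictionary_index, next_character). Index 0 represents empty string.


LZ78 encoding steps:
Dictionary: {0: ''}
Step 1: w='' (idx 0), next='a' -> output (0, 'a'), add 'a' as idx 1
Step 2: w='' (idx 0), next='c' -> output (0, 'c'), add 'c' as idx 2
Step 3: w='c' (idx 2), next='a' -> output (2, 'a'), add 'ca' as idx 3
Step 4: w='a' (idx 1), next='a' -> output (1, 'a'), add 'aa' as idx 4
Step 5: w='aa' (idx 4), next='c' -> output (4, 'c'), add 'aac' as idx 5
Step 6: w='a' (idx 1), next='c' -> output (1, 'c'), add 'ac' as idx 6
Step 7: w='aa' (idx 4), next='a' -> output (4, 'a'), add 'aaa' as idx 7


Encoded: [(0, 'a'), (0, 'c'), (2, 'a'), (1, 'a'), (4, 'c'), (1, 'c'), (4, 'a')]


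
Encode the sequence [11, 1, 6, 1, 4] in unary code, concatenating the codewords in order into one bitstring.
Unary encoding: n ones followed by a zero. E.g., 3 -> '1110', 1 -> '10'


Encode each number as n ones followed by a terminating 0:
  11 -> 111111111110 (12 bits)
  1 -> 10 (2 bits)
  6 -> 1111110 (7 bits)
  1 -> 10 (2 bits)
  4 -> 11110 (5 bits)
Total length = 12 + 2 + 7 + 2 + 5 = 28 bits.

Unary([11, 1, 6, 1, 4]) = 1111111111101011111101011110 (28 bits)


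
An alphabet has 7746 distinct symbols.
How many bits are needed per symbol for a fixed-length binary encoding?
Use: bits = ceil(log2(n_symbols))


log2(7746) = 12.9192
Bracket: 2^12 = 4096 < 7746 <= 2^13 = 8192
So ceil(log2(7746)) = 13

bits = ceil(log2(7746)) = ceil(12.9192) = 13 bits


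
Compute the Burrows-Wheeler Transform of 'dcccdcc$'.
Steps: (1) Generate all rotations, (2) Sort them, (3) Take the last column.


Rotations (sorted):
  0: $dcccdcc -> last char: c
  1: c$dcccdc -> last char: c
  2: cc$dcccd -> last char: d
  3: cccdcc$d -> last char: d
  4: ccdcc$dc -> last char: c
  5: cdcc$dcc -> last char: c
  6: dcc$dccc -> last char: c
  7: dcccdcc$ -> last char: $


BWT = ccddccc$


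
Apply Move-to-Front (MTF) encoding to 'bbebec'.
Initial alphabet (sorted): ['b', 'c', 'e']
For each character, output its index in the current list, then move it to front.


MTF encoding:
'b': index 0 in ['b', 'c', 'e'] -> ['b', 'c', 'e']
'b': index 0 in ['b', 'c', 'e'] -> ['b', 'c', 'e']
'e': index 2 in ['b', 'c', 'e'] -> ['e', 'b', 'c']
'b': index 1 in ['e', 'b', 'c'] -> ['b', 'e', 'c']
'e': index 1 in ['b', 'e', 'c'] -> ['e', 'b', 'c']
'c': index 2 in ['e', 'b', 'c'] -> ['c', 'e', 'b']


Output: [0, 0, 2, 1, 1, 2]


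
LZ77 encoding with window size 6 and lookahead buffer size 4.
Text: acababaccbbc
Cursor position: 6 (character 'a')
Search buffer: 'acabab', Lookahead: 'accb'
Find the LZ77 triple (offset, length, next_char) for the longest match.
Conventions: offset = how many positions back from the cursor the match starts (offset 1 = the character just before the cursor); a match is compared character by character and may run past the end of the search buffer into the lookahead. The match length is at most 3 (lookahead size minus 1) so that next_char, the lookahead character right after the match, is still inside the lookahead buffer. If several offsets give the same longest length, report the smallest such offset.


Try each offset into the search buffer:
  offset=1 (pos 5, char 'b'): match length 0
  offset=2 (pos 4, char 'a'): match length 1
  offset=3 (pos 3, char 'b'): match length 0
  offset=4 (pos 2, char 'a'): match length 1
  offset=5 (pos 1, char 'c'): match length 0
  offset=6 (pos 0, char 'a'): match length 2
Longest match has length 2 at offset 6.
next_char = character at position 6 + 2 = 8 -> 'c'

Best match: offset=6, length=2 (matching 'ac' starting at position 0)
LZ77 triple: (6, 2, 'c')
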